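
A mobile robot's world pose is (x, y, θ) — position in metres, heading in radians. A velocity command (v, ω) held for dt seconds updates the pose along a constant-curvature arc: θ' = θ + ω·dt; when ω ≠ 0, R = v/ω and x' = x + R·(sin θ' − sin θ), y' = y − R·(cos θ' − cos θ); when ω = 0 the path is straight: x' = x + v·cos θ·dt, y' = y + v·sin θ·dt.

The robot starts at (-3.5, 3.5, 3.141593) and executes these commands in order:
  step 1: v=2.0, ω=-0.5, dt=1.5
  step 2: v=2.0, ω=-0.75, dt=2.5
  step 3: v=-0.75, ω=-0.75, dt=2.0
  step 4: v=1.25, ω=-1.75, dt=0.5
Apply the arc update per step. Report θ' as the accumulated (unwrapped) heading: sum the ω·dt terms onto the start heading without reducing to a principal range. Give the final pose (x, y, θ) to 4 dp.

step 1: θ'=2.3916 (R=-4.0000) → pose (-6.2266, 4.5732, 2.3916)
step 2: θ'=0.5166 (R=-2.6667) → pose (-5.7260, 8.8431, 0.5166)
step 3: θ'=-0.9834 (R=1.0000) → pose (-7.0523, 9.1584, -0.9834)
step 4: θ'=-1.8584 (R=-0.7143) → pose (-6.9619, 8.5600, -1.8584)

(-6.9619, 8.5600, -1.8584)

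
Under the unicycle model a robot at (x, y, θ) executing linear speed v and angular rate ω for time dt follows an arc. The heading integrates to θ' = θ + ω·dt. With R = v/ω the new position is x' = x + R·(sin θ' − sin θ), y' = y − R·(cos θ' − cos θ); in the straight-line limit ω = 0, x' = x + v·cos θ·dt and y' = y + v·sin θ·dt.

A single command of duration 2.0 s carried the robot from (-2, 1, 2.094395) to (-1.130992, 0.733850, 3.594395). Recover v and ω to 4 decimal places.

Δθ = 3.594395 − 2.094395 = 1.500000
ω = Δθ/dt = 1.500000/2.0 = 0.7500
R = Δx/(sin θ' − sin θ) = -0.6667
v = R·ω = -0.6667·0.7500 = -0.5000

v = -0.5000, ω = 0.7500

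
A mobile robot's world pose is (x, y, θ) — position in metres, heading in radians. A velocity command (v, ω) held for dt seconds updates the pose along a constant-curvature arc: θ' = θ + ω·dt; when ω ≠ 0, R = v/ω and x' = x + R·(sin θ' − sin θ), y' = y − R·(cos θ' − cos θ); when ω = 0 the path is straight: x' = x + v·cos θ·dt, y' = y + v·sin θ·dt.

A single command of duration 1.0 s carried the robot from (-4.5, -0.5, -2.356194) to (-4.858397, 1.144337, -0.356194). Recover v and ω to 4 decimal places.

Δθ = -0.356194 − -2.356194 = 2.000000
ω = Δθ/dt = 2.000000/1.0 = 2.0000
R = −Δy/(cos θ' − cos θ) = -1.0000
v = R·ω = -1.0000·2.0000 = -2.0000

v = -2.0000, ω = 2.0000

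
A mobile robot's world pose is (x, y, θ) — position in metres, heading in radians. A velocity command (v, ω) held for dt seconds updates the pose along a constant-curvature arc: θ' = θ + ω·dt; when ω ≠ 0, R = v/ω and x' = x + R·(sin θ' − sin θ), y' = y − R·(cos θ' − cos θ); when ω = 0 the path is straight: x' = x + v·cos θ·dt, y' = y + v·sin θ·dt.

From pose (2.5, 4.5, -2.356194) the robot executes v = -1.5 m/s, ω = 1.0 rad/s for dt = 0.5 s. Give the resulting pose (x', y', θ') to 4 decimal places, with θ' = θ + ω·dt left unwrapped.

θ' = -2.3562 + 1.0·0.5 = -1.8562
R = v/ω = -1.5/1.0 = -1.5000
x' = 2.5 + -1.5000·(sin -1.8562 − sin -2.3562) = 2.8787
y' = 4.5 − -1.5000·(cos -1.8562 − cos -2.3562) = 5.1384

(2.8787, 5.1384, -1.8562)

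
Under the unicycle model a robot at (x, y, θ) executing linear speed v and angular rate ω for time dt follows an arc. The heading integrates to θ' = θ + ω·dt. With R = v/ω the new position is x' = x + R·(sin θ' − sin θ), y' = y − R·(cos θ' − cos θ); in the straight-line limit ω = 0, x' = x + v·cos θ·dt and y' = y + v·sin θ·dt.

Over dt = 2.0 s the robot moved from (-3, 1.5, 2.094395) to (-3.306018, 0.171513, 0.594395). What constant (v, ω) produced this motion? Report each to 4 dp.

Δθ = 0.594395 − 2.094395 = -1.500000
ω = Δθ/dt = -1.500000/2.0 = -0.7500
R = −Δy/(cos θ' − cos θ) = 1.0000
v = R·ω = 1.0000·-0.7500 = -0.7500

v = -0.7500, ω = -0.7500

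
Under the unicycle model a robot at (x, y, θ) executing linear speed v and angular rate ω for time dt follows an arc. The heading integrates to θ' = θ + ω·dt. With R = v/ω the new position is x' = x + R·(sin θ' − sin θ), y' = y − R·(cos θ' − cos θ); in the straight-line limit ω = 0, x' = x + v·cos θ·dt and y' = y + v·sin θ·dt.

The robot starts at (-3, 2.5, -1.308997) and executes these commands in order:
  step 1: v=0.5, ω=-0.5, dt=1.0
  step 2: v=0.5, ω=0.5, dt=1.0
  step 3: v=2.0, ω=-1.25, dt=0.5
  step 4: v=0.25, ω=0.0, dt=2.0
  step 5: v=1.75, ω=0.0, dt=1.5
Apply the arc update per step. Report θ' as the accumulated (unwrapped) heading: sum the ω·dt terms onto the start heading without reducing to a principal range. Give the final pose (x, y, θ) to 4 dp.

step 1: θ'=-1.8090 (R=-1.0000) → pose (-2.9942, 2.0052, -1.8090)
step 2: θ'=-1.3090 (R=1.0000) → pose (-2.9883, 1.5105, -1.3090)
step 3: θ'=-1.9340 (R=-1.6000) → pose (-3.0382, 0.5279, -1.9340)
step 4: θ'=-1.9340 (straight) → pose (-3.2158, 0.0605, -1.9340)
step 5: θ'=-1.9340 (straight) → pose (-4.1484, -2.3932, -1.9340)

(-4.1484, -2.3932, -1.9340)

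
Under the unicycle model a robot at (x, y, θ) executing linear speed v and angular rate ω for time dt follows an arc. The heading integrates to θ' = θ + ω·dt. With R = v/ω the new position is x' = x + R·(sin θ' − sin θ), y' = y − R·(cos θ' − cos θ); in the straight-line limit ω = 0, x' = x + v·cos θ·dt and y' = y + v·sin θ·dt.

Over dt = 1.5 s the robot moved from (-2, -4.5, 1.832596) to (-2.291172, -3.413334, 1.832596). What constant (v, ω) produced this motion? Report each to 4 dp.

v = 0.7500, ω = 0.0000

Δθ = 1.832596 − 1.832596 = 0.000000
ω = Δθ/dt = 0.000000/1.5 = 0.0000
ω = 0 → v = (Δx·cos θ + Δy·sin θ)/dt = 0.7500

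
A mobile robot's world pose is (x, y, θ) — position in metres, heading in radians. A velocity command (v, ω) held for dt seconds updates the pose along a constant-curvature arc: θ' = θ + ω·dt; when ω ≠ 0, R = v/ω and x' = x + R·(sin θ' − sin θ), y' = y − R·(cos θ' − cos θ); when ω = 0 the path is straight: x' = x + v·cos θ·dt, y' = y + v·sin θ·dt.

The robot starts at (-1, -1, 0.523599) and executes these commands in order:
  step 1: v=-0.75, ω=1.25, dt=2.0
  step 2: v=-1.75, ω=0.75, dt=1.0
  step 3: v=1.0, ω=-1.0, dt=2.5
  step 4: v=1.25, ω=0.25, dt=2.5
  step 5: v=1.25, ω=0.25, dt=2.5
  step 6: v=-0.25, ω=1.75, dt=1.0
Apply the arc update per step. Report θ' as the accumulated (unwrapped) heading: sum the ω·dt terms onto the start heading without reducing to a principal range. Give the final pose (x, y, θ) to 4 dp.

step 1: θ'=3.0236 (R=-0.6000) → pose (-0.7706, -2.1154, 3.0236)
step 2: θ'=3.7736 (R=-2.3333) → pose (0.8825, -1.6810, 3.7736)
step 3: θ'=1.2736 (R=-1.0000) → pose (-0.6644, -0.5813, 1.2736)
step 4: θ'=1.8986 (R=5.0000) → pose (-0.7115, 2.4927, 1.8986)
step 5: θ'=2.5236 (R=5.0000) → pose (-2.5482, 4.9581, 2.5236)
step 6: θ'=4.2736 (R=-0.1429) → pose (-2.3361, 5.0139, 4.2736)

(-2.3361, 5.0139, 4.2736)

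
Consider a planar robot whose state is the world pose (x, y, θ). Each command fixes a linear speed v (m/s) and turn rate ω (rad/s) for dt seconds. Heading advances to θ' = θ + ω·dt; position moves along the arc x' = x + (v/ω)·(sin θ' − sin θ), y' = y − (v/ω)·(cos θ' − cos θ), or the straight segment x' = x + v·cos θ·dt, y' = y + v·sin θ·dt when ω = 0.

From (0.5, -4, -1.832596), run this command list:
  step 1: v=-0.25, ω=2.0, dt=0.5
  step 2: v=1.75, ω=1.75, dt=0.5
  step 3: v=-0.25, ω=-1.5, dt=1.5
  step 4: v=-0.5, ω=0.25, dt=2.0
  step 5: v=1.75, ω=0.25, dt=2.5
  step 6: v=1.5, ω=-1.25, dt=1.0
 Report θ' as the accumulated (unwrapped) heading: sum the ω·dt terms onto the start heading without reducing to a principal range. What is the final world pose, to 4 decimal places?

step 1: θ'=-0.8326 (R=-0.1250) → pose (0.4717, -3.8835, -0.8326)
step 2: θ'=0.0424 (R=1.0000) → pose (1.2538, -4.2097, 0.0424)
step 3: θ'=-2.2076 (R=0.1667) → pose (1.1127, -3.9441, -2.2076)
step 4: θ'=-1.7076 (R=-2.0000) → pose (1.4860, -3.0275, -1.7076)
step 5: θ'=-1.0826 (R=7.0000) → pose (2.2384, -7.2654, -1.0826)
step 6: θ'=-2.3326 (R=-1.2000) → pose (2.0469, -8.6565, -2.3326)

(2.0469, -8.6565, -2.3326)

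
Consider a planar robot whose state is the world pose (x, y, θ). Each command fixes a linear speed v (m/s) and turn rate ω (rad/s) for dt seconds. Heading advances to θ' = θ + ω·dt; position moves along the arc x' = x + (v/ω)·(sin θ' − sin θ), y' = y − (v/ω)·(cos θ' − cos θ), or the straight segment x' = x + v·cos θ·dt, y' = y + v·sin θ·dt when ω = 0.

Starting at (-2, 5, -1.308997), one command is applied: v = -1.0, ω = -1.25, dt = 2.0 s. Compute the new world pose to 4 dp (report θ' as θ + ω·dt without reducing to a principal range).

θ' = -1.3090 + -1.25·2.0 = -3.8090
R = v/ω = -1.0/-1.25 = 0.8000
x' = -2 + 0.8000·(sin -3.8090 − sin -1.3090) = -0.7321
y' = 5 − 0.8000·(cos -3.8090 − cos -1.3090) = 5.8354

(-0.7321, 5.8354, -3.8090)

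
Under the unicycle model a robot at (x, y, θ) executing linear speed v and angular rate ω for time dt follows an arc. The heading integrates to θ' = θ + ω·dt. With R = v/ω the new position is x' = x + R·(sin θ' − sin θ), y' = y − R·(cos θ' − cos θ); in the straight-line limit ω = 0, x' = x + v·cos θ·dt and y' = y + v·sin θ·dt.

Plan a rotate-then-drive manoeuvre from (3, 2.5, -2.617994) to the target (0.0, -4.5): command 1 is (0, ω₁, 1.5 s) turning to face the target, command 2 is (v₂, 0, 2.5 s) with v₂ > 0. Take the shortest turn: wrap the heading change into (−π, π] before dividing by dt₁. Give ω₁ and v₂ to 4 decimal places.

ω₁ = 0.4282, v₂ = 3.0463

heading to target = atan2(-4.5−2.5, 0−3) = -1.9757
Δθ = wrap(-1.9757 − -2.6180) = 0.6423; ω₁ = Δθ/dt₁ = 0.4282
distance = √((0−3)² + (-4.5−2.5)²) = 7.6158; v₂ = distance/dt₂ = 3.0463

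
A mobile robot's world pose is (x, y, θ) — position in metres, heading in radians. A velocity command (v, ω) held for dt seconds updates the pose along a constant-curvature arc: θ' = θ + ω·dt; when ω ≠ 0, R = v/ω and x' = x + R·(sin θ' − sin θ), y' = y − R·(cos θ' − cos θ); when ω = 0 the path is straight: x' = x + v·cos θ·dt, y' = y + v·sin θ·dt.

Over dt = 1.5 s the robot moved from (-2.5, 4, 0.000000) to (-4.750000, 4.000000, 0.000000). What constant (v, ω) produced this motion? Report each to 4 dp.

v = -1.5000, ω = 0.0000

Δθ = 0.000000 − 0.000000 = 0.000000
ω = Δθ/dt = 0.000000/1.5 = 0.0000
ω = 0 → v = (Δx·cos θ + Δy·sin θ)/dt = -1.5000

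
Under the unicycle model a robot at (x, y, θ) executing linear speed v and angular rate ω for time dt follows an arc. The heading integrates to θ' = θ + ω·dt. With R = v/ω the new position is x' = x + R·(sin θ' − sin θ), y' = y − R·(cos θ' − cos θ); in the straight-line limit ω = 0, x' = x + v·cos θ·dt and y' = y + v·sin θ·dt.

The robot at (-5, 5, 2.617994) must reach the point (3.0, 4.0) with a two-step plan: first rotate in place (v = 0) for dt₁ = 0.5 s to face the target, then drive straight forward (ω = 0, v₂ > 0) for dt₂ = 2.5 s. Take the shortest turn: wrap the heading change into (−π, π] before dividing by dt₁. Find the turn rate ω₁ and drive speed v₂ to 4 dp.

heading to target = atan2(4−5, 3−-5) = -0.1244
Δθ = wrap(-0.1244 − 2.6180) = -2.7423; ω₁ = Δθ/dt₁ = -5.4847
distance = √((3−-5)² + (4−5)²) = 8.0623; v₂ = distance/dt₂ = 3.2249

ω₁ = -5.4847, v₂ = 3.2249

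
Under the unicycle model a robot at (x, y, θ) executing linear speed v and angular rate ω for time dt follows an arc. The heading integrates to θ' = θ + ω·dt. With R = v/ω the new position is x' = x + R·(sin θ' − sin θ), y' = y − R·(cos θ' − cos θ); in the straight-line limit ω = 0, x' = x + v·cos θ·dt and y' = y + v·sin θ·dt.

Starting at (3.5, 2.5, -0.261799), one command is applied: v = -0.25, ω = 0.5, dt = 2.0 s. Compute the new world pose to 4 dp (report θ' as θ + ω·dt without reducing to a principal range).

θ' = -0.2618 + 0.5·2.0 = 0.7382
R = v/ω = -0.25/0.5 = -0.5000
x' = 3.5 + -0.5000·(sin 0.7382 − sin -0.2618) = 3.0341
y' = 2.5 − -0.5000·(cos 0.7382 − cos -0.2618) = 2.3869

(3.0341, 2.3869, 0.7382)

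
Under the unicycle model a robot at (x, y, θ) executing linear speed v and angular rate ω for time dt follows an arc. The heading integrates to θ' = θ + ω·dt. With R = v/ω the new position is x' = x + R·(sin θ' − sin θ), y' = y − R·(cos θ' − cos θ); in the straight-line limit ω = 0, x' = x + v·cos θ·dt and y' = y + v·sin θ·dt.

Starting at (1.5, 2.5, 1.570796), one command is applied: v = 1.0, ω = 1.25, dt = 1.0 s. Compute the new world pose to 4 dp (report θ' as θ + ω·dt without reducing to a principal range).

(0.9523, 3.2592, 2.8208)

θ' = 1.5708 + 1.25·1.0 = 2.8208
R = v/ω = 1.0/1.25 = 0.8000
x' = 1.5 + 0.8000·(sin 2.8208 − sin 1.5708) = 0.9523
y' = 2.5 − 0.8000·(cos 2.8208 − cos 1.5708) = 3.2592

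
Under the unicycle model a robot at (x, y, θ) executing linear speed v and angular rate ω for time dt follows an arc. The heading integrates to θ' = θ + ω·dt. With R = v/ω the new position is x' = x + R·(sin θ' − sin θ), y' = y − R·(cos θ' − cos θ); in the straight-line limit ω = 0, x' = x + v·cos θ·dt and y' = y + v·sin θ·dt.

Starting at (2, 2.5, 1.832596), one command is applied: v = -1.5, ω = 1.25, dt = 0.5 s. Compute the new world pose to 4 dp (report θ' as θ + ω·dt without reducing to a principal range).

(2.4008, 1.8805, 2.4576)

θ' = 1.8326 + 1.25·0.5 = 2.4576
R = v/ω = -1.5/1.25 = -1.2000
x' = 2 + -1.2000·(sin 2.4576 − sin 1.8326) = 2.4008
y' = 2.5 − -1.2000·(cos 2.4576 − cos 1.8326) = 1.8805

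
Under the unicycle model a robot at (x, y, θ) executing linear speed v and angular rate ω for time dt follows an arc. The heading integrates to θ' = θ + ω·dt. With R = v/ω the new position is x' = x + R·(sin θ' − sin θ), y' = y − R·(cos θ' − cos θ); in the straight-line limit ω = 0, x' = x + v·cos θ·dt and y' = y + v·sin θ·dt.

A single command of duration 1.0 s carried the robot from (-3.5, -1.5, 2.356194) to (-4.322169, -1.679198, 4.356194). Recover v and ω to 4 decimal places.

v = 1.0000, ω = 2.0000

Δθ = 4.356194 − 2.356194 = 2.000000
ω = Δθ/dt = 2.000000/1.0 = 2.0000
R = Δx/(sin θ' − sin θ) = 0.5000
v = R·ω = 0.5000·2.0000 = 1.0000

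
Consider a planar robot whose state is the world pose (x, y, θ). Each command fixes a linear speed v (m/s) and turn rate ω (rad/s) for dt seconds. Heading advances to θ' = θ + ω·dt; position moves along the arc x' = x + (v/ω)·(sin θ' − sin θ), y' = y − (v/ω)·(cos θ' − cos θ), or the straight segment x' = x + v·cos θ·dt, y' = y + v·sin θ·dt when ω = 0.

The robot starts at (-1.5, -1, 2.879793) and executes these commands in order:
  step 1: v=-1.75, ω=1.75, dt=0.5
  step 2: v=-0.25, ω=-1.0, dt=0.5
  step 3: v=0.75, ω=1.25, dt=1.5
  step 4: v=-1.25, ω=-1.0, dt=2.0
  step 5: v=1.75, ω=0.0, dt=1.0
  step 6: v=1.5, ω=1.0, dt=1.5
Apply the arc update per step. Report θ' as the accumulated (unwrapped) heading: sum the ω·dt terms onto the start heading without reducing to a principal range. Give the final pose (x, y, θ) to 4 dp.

(-3.1358, -1.2462, 4.6298)

step 1: θ'=3.7548 (R=-1.0000) → pose (-0.6657, -0.8519, 3.7548)
step 2: θ'=3.2548 (R=0.2500) → pose (-0.5501, -0.8079, 3.2548)
step 3: θ'=5.1298 (R=0.6000) → pose (-1.0308, -1.6473, 5.1298)
step 4: θ'=3.1298 (R=1.2500) → pose (0.1267, 0.1093, 3.1298)
step 5: θ'=3.1298 (straight) → pose (-1.6232, 0.1300, 3.1298)
step 6: θ'=4.6298 (R=1.5000) → pose (-3.1358, -1.2462, 4.6298)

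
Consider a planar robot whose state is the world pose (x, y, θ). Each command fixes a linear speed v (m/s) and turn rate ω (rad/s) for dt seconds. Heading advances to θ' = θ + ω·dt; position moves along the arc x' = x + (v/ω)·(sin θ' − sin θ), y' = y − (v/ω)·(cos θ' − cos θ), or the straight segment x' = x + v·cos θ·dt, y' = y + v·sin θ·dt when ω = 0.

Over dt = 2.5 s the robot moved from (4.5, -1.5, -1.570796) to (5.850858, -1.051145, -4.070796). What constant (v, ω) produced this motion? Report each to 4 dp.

v = -0.7500, ω = -1.0000

Δθ = -4.070796 − -1.570796 = -2.500000
ω = Δθ/dt = -2.500000/2.5 = -1.0000
R = Δx/(sin θ' − sin θ) = 0.7500
v = R·ω = 0.7500·-1.0000 = -0.7500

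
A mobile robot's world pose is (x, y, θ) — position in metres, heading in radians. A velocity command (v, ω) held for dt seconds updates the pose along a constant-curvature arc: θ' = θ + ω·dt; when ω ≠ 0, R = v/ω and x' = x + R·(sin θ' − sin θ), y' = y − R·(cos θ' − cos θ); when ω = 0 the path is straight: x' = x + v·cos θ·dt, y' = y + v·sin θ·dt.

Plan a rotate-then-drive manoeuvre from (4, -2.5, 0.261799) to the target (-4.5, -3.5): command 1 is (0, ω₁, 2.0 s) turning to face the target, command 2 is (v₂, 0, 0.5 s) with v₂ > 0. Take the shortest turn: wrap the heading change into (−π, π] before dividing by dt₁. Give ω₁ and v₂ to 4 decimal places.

heading to target = atan2(-3.5−-2.5, -4.5−4) = -3.0245
Δθ = wrap(-3.0245 − 0.2618) = 2.9969; ω₁ = Δθ/dt₁ = 1.4985
distance = √((-4.5−4)² + (-3.5−-2.5)²) = 8.5586; v₂ = distance/dt₂ = 17.1172

ω₁ = 1.4985, v₂ = 17.1172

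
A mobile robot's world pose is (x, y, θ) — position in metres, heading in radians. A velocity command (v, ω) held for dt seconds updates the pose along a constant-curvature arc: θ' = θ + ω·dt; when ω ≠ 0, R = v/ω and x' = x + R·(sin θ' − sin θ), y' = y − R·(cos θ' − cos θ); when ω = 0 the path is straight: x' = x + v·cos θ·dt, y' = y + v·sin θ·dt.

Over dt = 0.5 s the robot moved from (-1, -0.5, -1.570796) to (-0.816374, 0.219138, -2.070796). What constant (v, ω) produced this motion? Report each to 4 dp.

Δθ = -2.070796 − -1.570796 = -0.500000
ω = Δθ/dt = -0.500000/0.5 = -1.0000
R = −Δy/(cos θ' − cos θ) = 1.5000
v = R·ω = 1.5000·-1.0000 = -1.5000

v = -1.5000, ω = -1.0000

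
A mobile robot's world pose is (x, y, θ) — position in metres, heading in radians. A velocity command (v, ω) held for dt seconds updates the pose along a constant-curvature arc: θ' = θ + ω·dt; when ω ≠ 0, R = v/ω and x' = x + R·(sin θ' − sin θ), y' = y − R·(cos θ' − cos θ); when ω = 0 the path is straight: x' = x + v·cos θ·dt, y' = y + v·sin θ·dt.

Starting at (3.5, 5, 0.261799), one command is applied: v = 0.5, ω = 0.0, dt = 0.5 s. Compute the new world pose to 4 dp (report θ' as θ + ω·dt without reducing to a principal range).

(3.7415, 5.0647, 0.2618)

θ' = 0.2618 + 0.0·0.5 = 0.2618
ω = 0 → straight: x' = 3.5 + 0.5·cos(0.2618)·0.5 = 3.7415
y' = 5 + 0.5·sin(0.2618)·0.5 = 5.0647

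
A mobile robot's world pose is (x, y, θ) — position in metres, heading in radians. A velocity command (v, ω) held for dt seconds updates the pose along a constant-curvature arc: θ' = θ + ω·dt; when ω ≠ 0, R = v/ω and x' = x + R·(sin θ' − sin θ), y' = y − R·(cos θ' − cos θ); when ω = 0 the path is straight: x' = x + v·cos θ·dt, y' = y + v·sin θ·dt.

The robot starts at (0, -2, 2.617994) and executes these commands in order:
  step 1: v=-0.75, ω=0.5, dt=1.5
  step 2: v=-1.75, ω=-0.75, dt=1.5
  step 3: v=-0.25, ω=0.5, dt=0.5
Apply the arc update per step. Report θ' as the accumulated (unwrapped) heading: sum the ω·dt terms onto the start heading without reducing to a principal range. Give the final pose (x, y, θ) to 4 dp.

(3.5254, -3.0706, 2.4930)

step 1: θ'=3.3680 (R=-1.5000) → pose (1.0867, -2.1627, 3.3680)
step 2: θ'=2.2430 (R=2.3333) → pose (3.4362, -2.9835, 2.2430)
step 3: θ'=2.4930 (R=-0.5000) → pose (3.5254, -3.0706, 2.4930)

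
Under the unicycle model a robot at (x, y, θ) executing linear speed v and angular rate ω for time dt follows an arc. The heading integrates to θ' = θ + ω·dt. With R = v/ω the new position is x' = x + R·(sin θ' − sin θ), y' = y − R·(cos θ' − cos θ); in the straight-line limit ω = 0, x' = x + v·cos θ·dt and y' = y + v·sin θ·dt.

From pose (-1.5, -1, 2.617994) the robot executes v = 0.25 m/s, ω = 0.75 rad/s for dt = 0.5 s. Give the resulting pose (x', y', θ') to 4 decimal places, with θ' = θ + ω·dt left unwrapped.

(-1.6173, -0.9590, 2.9930)

θ' = 2.6180 + 0.75·0.5 = 2.9930
R = v/ω = 0.25/0.75 = 0.3333
x' = -1.5 + 0.3333·(sin 2.9930 − sin 2.6180) = -1.6173
y' = -1 − 0.3333·(cos 2.9930 − cos 2.6180) = -0.9590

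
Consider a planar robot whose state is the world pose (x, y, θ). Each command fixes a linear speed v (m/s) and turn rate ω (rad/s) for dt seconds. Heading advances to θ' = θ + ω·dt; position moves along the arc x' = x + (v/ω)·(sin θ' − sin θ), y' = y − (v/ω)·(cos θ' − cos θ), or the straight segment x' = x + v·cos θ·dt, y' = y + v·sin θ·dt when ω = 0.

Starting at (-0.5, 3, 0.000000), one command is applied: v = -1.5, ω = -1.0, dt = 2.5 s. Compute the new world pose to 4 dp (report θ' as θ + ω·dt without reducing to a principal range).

(-1.3977, 5.7017, -2.5000)

θ' = 0.0000 + -1.0·2.5 = -2.5000
R = v/ω = -1.5/-1.0 = 1.5000
x' = -0.5 + 1.5000·(sin -2.5000 − sin 0.0000) = -1.3977
y' = 3 − 1.5000·(cos -2.5000 − cos 0.0000) = 5.7017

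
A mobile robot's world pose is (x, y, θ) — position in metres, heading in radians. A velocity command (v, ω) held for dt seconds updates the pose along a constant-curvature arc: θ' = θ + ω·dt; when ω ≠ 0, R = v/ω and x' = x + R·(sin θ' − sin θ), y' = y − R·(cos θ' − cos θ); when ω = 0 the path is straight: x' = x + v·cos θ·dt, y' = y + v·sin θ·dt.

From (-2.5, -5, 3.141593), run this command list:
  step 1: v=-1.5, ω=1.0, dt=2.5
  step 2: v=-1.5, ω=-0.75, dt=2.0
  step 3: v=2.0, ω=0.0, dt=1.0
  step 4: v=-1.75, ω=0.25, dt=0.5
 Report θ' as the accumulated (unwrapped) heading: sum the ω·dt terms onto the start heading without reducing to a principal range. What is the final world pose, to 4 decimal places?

(-2.7433, -0.5345, 4.2666)

step 1: θ'=5.6416 (R=-1.5000) → pose (-1.6023, -2.2983, 5.6416)
step 2: θ'=4.1416 (R=2.0000) → pose (-2.0883, 0.3846, 4.1416)
step 3: θ'=4.1416 (straight) → pose (-3.1689, -1.2983, 4.1416)
step 4: θ'=4.2666 (R=-7.0000) → pose (-2.7433, -0.5345, 4.2666)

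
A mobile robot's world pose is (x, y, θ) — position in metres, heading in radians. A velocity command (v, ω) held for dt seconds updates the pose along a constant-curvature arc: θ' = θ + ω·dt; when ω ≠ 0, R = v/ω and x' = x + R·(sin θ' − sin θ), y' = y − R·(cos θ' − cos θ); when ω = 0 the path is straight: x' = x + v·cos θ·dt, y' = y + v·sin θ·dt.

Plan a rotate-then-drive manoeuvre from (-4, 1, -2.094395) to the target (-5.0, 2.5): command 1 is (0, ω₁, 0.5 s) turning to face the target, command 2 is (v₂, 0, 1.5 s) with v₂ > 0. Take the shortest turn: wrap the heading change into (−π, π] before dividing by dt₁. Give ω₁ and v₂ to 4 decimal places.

heading to target = atan2(2.5−1, -5−-4) = 2.1588
Δθ = wrap(2.1588 − -2.0944) = -2.0300; ω₁ = Δθ/dt₁ = -4.0600
distance = √((-5−-4)² + (2.5−1)²) = 1.8028; v₂ = distance/dt₂ = 1.2019

ω₁ = -4.0600, v₂ = 1.2019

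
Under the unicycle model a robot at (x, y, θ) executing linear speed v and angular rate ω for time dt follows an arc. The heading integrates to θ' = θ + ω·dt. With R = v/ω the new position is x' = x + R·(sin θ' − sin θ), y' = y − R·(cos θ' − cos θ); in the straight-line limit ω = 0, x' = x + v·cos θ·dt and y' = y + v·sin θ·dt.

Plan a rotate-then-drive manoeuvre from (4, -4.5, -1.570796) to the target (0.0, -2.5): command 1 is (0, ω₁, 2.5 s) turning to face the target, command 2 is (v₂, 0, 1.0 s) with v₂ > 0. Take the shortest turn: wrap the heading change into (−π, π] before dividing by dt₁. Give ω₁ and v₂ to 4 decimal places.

ω₁ = -0.8138, v₂ = 4.4721

heading to target = atan2(-2.5−-4.5, 0−4) = 2.6779
Δθ = wrap(2.6779 − -1.5708) = -2.0344; ω₁ = Δθ/dt₁ = -0.8138
distance = √((0−4)² + (-2.5−-4.5)²) = 4.4721; v₂ = distance/dt₂ = 4.4721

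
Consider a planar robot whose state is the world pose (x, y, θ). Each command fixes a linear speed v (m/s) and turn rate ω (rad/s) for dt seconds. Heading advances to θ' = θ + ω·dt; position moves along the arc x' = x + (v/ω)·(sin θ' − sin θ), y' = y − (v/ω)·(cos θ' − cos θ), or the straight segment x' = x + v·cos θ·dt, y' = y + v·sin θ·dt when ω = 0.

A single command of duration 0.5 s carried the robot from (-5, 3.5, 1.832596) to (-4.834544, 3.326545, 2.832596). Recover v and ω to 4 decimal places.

v = -0.5000, ω = 2.0000

Δθ = 2.832596 − 1.832596 = 1.000000
ω = Δθ/dt = 1.000000/0.5 = 2.0000
R = −Δy/(cos θ' − cos θ) = -0.2500
v = R·ω = -0.2500·2.0000 = -0.5000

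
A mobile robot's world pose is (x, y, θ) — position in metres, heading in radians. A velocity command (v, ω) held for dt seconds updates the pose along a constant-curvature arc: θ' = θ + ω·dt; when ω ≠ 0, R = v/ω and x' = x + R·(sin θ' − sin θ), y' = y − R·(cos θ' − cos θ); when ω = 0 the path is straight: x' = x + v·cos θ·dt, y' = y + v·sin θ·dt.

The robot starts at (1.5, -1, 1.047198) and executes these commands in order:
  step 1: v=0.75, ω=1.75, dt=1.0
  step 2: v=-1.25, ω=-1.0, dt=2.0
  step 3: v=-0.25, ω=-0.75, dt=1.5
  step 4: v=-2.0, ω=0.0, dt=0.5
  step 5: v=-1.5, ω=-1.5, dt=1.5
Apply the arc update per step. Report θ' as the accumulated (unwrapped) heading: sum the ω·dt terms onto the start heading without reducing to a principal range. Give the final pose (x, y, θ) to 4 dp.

(0.2408, -0.4010, -2.5778)

step 1: θ'=2.7972 (R=0.4286) → pose (1.2735, -0.3823, 2.7972)
step 2: θ'=0.7972 (R=1.2500) → pose (1.7458, -2.4323, 0.7972)
step 3: θ'=-0.3278 (R=0.3333) → pose (1.4000, -2.5150, -0.3278)
step 4: θ'=-0.3278 (straight) → pose (0.4532, -2.1930, -0.3278)
step 5: θ'=-2.5778 (R=1.0000) → pose (0.2408, -0.4010, -2.5778)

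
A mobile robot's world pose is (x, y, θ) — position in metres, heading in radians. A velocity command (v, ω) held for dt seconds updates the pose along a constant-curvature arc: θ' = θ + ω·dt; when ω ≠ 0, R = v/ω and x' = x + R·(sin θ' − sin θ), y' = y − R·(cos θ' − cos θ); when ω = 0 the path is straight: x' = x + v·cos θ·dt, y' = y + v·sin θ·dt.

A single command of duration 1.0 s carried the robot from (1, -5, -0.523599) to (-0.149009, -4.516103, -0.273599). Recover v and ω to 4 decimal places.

v = -1.2500, ω = 0.2500

Δθ = -0.273599 − -0.523599 = 0.250000
ω = Δθ/dt = 0.250000/1.0 = 0.2500
R = Δx/(sin θ' − sin θ) = -5.0000
v = R·ω = -5.0000·0.2500 = -1.2500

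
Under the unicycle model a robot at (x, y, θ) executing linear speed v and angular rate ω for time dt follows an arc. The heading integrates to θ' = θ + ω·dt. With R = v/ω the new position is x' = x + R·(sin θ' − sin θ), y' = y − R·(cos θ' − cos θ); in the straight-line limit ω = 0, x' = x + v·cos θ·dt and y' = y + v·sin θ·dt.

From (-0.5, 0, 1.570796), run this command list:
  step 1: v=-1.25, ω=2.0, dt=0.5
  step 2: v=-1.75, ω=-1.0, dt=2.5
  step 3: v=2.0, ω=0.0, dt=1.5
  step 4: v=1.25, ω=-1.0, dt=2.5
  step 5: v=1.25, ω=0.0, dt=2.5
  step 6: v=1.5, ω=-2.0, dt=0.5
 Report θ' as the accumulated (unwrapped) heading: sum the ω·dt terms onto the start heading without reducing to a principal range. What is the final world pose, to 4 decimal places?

step 1: θ'=2.5708 (R=-0.6250) → pose (-0.2127, -0.5259, 2.5708)
step 2: θ'=0.0708 (R=1.7500) → pose (-1.0344, -3.7441, 0.0708)
step 3: θ'=0.0708 (straight) → pose (1.9581, -3.5319, 0.0708)
step 4: θ'=-2.4292 (R=-1.2500) → pose (2.8635, -5.7248, -2.4292)
step 5: θ'=-2.4292 (straight) → pose (0.4985, -7.7674, -2.4292)
step 6: θ'=-3.4292 (R=-0.7500) → pose (-0.2045, -7.9190, -3.4292)

(-0.2045, -7.9190, -3.4292)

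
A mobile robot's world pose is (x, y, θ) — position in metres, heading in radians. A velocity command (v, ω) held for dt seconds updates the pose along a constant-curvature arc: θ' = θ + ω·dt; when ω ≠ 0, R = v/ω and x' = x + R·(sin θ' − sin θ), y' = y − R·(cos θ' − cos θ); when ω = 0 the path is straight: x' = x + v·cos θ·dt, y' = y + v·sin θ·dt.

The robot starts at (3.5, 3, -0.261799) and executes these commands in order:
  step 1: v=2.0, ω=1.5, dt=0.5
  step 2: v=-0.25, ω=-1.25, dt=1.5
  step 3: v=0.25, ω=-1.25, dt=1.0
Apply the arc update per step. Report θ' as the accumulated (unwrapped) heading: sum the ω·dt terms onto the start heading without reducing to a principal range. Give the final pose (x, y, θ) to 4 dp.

(4.0801, 3.0387, -2.6368)

step 1: θ'=0.4882 (R=1.3333) → pose (4.4705, 3.1103, 0.4882)
step 2: θ'=-1.3868 (R=0.2000) → pose (4.1800, 3.2504, -1.3868)
step 3: θ'=-2.6368 (R=-0.2000) → pose (4.0801, 3.0387, -2.6368)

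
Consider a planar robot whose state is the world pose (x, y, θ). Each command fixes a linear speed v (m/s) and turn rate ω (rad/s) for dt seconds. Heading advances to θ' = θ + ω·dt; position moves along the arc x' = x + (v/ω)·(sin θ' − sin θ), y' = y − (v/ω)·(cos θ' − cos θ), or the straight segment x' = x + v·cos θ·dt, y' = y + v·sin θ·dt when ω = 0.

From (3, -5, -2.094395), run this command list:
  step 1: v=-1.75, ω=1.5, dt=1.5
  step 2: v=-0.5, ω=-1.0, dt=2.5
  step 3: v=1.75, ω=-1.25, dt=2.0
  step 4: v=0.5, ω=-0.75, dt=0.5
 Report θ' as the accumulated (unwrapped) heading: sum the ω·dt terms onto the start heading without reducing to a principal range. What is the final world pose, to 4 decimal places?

step 1: θ'=0.1556 (R=-1.1667) → pose (1.8088, -3.2641, 0.1556)
step 2: θ'=-2.3444 (R=0.5000) → pose (1.3736, -2.4208, -2.3444)
step 3: θ'=-4.8444 (R=-1.4000) → pose (-1.0157, -1.2583, -4.8444)
step 4: θ'=-5.2194 (R=-0.6667) → pose (-0.9377, -1.0223, -5.2194)

(-0.9377, -1.0223, -5.2194)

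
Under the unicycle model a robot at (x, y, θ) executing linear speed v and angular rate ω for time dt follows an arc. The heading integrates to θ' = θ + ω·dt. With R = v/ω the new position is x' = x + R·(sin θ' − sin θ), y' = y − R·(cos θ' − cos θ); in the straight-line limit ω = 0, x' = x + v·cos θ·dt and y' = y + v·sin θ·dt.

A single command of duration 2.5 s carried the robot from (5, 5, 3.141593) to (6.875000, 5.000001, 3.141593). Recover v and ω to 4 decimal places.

v = -0.7500, ω = 0.0000

Δθ = 3.141593 − 3.141593 = 0.000000
ω = Δθ/dt = 0.000000/2.5 = 0.0000
ω = 0 → v = (Δx·cos θ + Δy·sin θ)/dt = -0.7500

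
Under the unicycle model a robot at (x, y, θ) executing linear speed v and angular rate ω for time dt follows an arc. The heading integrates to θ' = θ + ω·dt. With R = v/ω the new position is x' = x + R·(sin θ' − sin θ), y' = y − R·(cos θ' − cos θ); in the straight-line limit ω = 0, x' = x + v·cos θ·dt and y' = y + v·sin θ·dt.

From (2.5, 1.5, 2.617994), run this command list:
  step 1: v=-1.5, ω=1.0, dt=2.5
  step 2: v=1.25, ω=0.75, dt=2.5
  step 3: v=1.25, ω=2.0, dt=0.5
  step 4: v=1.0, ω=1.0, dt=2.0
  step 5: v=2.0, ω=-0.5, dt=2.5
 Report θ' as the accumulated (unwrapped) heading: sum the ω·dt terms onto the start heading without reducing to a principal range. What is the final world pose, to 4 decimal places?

step 1: θ'=5.1180 (R=-1.5000) → pose (4.6283, 3.3909, 5.1180)
step 2: θ'=6.9930 (R=1.6667) → pose (7.2459, 2.7844, 6.9930)
step 3: θ'=7.9930 (R=0.6250) → pose (7.4575, 3.3450, 7.9930)
step 4: θ'=9.9930 (R=1.0000) → pose (5.9291, 4.0493, 9.9930)
step 5: θ'=8.7430 (R=-4.0000) → pose (1.2558, 4.3150, 8.7430)

(1.2558, 4.3150, 8.7430)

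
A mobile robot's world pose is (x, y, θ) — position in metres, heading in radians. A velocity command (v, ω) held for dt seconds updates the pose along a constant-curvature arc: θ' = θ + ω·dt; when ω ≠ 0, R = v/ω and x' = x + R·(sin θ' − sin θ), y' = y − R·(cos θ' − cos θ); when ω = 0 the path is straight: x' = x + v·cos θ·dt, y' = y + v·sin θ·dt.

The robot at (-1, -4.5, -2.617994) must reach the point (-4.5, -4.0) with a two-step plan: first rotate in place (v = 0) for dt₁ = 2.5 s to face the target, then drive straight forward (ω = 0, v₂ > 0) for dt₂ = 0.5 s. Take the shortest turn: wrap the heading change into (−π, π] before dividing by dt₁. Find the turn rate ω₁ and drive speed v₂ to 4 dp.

heading to target = atan2(-4−-4.5, -4.5−-1) = 2.9997
Δθ = wrap(2.9997 − -2.6180) = -0.6655; ω₁ = Δθ/dt₁ = -0.2662
distance = √((-4.5−-1)² + (-4−-4.5)²) = 3.5355; v₂ = distance/dt₂ = 7.0711

ω₁ = -0.2662, v₂ = 7.0711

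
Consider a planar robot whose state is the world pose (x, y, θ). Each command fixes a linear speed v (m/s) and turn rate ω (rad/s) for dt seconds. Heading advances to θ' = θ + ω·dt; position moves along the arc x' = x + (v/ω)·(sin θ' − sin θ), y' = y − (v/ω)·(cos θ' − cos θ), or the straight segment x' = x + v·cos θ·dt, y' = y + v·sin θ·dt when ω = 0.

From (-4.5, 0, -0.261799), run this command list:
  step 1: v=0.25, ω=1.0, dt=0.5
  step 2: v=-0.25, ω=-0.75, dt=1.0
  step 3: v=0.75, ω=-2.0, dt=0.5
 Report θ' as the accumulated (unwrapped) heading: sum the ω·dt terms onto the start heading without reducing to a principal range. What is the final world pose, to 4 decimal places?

(-4.4275, -0.2730, -1.5118)

step 1: θ'=0.2382 (R=0.2500) → pose (-4.3763, -0.0015, 0.2382)
step 2: θ'=-0.5118 (R=0.3333) → pose (-4.6182, 0.0318, -0.5118)
step 3: θ'=-1.5118 (R=-0.3750) → pose (-4.4275, -0.2730, -1.5118)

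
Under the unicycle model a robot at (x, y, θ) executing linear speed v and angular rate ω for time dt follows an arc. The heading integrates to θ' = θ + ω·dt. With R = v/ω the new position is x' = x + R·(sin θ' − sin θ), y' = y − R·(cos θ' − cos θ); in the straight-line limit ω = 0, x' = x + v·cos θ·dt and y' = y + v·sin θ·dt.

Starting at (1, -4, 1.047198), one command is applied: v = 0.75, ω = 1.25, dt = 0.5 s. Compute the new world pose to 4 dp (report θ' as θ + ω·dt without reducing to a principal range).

(1.0773, -3.6393, 1.6722)

θ' = 1.0472 + 1.25·0.5 = 1.6722
R = v/ω = 0.75/1.25 = 0.6000
x' = 1 + 0.6000·(sin 1.6722 − sin 1.0472) = 1.0773
y' = -4 − 0.6000·(cos 1.6722 − cos 1.0472) = -3.6393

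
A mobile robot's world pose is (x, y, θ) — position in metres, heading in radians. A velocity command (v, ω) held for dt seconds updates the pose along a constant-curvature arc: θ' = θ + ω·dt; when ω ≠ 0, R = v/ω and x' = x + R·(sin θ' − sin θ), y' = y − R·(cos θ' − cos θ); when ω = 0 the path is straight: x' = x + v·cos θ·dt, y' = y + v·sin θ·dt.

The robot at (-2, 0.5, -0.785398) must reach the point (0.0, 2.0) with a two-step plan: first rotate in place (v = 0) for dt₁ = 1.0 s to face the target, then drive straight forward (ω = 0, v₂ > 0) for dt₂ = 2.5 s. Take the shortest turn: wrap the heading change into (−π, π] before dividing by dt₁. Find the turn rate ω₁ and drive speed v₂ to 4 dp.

ω₁ = 1.4289, v₂ = 1.0000

heading to target = atan2(2−0.5, 0−-2) = 0.6435
Δθ = wrap(0.6435 − -0.7854) = 1.4289; ω₁ = Δθ/dt₁ = 1.4289
distance = √((0−-2)² + (2−0.5)²) = 2.5000; v₂ = distance/dt₂ = 1.0000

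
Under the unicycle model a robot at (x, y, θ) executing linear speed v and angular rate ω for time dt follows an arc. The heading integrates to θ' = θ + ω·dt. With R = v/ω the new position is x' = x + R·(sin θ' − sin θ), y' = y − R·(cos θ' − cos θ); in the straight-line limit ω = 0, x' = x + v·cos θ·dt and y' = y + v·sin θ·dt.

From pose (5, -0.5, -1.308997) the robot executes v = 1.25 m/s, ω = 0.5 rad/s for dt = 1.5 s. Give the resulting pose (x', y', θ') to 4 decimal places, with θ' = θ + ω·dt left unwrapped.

θ' = -1.3090 + 0.5·1.5 = -0.5590
R = v/ω = 1.25/0.5 = 2.5000
x' = 5 + 2.5000·(sin -0.5590 − sin -1.3090) = 6.0890
y' = -0.5 − 2.5000·(cos -0.5590 − cos -1.3090) = -1.9724

(6.0890, -1.9724, -0.5590)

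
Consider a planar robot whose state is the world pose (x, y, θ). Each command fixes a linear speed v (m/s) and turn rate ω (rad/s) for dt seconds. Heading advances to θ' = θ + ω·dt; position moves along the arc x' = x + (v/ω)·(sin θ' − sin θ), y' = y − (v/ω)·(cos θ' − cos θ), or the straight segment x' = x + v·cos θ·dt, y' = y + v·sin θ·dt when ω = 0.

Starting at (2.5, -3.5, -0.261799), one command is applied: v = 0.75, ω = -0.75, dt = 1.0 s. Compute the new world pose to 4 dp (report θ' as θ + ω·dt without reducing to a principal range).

θ' = -0.2618 + -0.75·1.0 = -1.0118
R = v/ω = 0.75/-0.75 = -1.0000
x' = 2.5 + -1.0000·(sin -1.0118 − sin -0.2618) = 3.0890
y' = -3.5 − -1.0000·(cos -1.0118 − cos -0.2618) = -3.9356

(3.0890, -3.9356, -1.0118)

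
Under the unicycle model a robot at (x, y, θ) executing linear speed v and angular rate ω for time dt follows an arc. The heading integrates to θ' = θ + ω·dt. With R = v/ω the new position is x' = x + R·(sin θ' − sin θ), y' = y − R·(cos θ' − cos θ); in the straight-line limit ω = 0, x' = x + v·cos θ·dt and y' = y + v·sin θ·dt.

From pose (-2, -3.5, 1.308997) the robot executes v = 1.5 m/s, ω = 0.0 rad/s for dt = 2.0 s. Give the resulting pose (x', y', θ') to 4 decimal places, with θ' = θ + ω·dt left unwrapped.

θ' = 1.3090 + 0.0·2.0 = 1.3090
ω = 0 → straight: x' = -2 + 1.5·cos(1.3090)·2.0 = -1.2235
y' = -3.5 + 1.5·sin(1.3090)·2.0 = -0.6022

(-1.2235, -0.6022, 1.3090)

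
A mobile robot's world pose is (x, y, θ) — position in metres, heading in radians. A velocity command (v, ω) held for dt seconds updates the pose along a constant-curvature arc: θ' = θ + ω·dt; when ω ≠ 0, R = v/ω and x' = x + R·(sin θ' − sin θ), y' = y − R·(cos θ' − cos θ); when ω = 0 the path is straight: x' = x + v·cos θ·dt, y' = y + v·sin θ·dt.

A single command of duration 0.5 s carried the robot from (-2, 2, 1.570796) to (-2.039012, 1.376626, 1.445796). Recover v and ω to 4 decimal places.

Δθ = 1.445796 − 1.570796 = -0.125000
ω = Δθ/dt = -0.125000/0.5 = -0.2500
R = −Δy/(cos θ' − cos θ) = 5.0000
v = R·ω = 5.0000·-0.2500 = -1.2500

v = -1.2500, ω = -0.2500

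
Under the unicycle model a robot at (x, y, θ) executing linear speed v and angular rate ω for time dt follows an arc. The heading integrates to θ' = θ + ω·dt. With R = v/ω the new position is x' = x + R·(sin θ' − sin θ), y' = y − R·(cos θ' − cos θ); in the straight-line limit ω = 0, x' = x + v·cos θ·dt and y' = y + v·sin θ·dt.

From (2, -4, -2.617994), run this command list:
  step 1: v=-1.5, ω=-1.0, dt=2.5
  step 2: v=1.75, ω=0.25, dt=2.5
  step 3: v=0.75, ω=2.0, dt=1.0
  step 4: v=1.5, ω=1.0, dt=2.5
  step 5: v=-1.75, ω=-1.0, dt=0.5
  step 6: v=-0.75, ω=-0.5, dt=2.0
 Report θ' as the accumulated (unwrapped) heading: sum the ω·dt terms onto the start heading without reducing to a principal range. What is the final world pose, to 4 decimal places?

(3.2265, -2.6704, -1.4930)

step 1: θ'=-5.1180 (R=1.5000) → pose (4.1283, -5.8909, -5.1180)
step 2: θ'=-4.4930 (R=7.0000) → pose (4.5285, -1.6054, -4.4930)
step 3: θ'=-2.4930 (R=0.3750) → pose (3.9359, -1.3882, -2.4930)
step 4: θ'=0.0070 (R=1.5000) → pose (4.8525, -4.0835, 0.0070)
step 5: θ'=-0.4930 (R=1.7500) → pose (4.0121, -3.8752, -0.4930)
step 6: θ'=-1.4930 (R=1.5000) → pose (3.2265, -2.6704, -1.4930)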